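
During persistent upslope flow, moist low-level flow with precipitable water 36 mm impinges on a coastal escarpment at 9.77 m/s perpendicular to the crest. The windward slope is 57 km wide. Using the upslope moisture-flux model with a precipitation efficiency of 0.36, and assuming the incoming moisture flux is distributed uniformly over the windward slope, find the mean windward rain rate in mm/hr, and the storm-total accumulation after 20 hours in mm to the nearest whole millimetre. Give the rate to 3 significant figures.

R ≈ 8.00 mm/hr; total ≈ 160 mm

Incoming column moisture flux per unit ridge length: F = V × PW = 9.77 × 36 = 351.72 mm·m/s.
Spread over the 57 km slope with efficiency ε = 0.36: R = ε·F/W = 0.36 × 351.72 / 57000 m = 2.221e-03 mm/s.
R = 2.221e-03 × 3600 = 8.00 mm/hr.
Over 20 h: total = 8.00 × 20 = 160 mm.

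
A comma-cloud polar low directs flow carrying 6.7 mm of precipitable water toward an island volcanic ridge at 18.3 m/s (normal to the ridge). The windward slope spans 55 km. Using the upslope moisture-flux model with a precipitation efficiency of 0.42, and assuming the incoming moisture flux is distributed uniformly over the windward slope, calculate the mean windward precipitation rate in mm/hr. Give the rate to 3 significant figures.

R ≈ 3.37 mm/hr

Incoming column moisture flux per unit ridge length: F = V × PW = 18.3 × 6.7 = 122.61 mm·m/s.
Spread over the 55 km slope with efficiency ε = 0.42: R = ε·F/W = 0.42 × 122.61 / 55000 m = 9.363e-04 mm/s.
R = 9.363e-04 × 3600 = 3.37 mm/hr.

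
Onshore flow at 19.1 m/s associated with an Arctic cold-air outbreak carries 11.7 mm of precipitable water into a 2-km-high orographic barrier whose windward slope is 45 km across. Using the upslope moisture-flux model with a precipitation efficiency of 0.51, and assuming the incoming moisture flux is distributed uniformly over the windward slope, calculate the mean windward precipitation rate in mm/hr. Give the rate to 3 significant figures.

R ≈ 9.12 mm/hr

Incoming column moisture flux per unit ridge length: F = V × PW = 19.1 × 11.7 = 223.47 mm·m/s.
Spread over the 45 km slope with efficiency ε = 0.51: R = ε·F/W = 0.51 × 223.47 / 45000 m = 2.533e-03 mm/s.
R = 2.533e-03 × 3600 = 9.12 mm/hr.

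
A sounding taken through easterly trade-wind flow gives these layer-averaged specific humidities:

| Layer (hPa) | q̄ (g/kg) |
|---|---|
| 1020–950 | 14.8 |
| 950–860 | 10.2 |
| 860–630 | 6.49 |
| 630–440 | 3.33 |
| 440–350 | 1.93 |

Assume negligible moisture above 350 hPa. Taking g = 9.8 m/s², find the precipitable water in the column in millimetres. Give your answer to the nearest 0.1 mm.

Precipitable water is the column-integrated vapour mass per unit area: PW = (1/g) Σ q̄ Δp, with q in kg/kg and Δp in Pa (1 kg/m² of water = 1 mm).
Layer 1020–950 hPa: Δp = 70 hPa = 7000 Pa, q̄ = 0.0148 kg/kg → 0.0148 × 7000 / 9.8 = 10.57 mm
Layer 950–860 hPa: Δp = 90 hPa = 9000 Pa, q̄ = 0.0102 kg/kg → 0.0102 × 9000 / 9.8 = 9.37 mm
Layer 860–630 hPa: Δp = 230 hPa = 23000 Pa, q̄ = 0.00649 kg/kg → 0.00649 × 23000 / 9.8 = 15.23 mm
Layer 630–440 hPa: Δp = 190 hPa = 19000 Pa, q̄ = 0.00333 kg/kg → 0.00333 × 19000 / 9.8 = 6.46 mm
Layer 440–350 hPa: Δp = 90 hPa = 9000 Pa, q̄ = 0.00193 kg/kg → 0.00193 × 9000 / 9.8 = 1.77 mm
PW = 10.57 + 9.37 + 15.23 + 6.46 + 1.77 = 43.40 ≈ 43.4 mm.

PW ≈ 43.4 mm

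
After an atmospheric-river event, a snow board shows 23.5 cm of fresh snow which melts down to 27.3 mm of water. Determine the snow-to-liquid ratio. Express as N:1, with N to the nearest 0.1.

Ratio = snow depth / SWE = 235 mm / 27.3 mm = 8.6, i.e. 8.6:1.

ratio ≈ 8.6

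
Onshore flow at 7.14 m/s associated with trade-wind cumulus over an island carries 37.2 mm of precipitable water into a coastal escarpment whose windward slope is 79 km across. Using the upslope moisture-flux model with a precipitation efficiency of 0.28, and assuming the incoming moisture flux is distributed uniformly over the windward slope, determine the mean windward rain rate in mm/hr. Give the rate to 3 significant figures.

Incoming column moisture flux per unit ridge length: F = V × PW = 7.14 × 37.2 = 265.608 mm·m/s.
Spread over the 79 km slope with efficiency ε = 0.28: R = ε·F/W = 0.28 × 265.608 / 79000 m = 9.414e-04 mm/s.
R = 9.414e-04 × 3600 = 3.39 mm/hr.

R ≈ 3.39 mm/hr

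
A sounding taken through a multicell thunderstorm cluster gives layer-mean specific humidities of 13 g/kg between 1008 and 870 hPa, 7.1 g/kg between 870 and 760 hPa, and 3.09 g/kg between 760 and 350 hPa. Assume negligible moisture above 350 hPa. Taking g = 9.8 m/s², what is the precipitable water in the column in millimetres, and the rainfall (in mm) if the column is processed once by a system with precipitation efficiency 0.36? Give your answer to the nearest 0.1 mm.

PW ≈ 39.2 mm; rainfall ≈ 14.1 mm

Precipitable water is the column-integrated vapour mass per unit area: PW = (1/g) Σ q̄ Δp, with q in kg/kg and Δp in Pa (1 kg/m² of water = 1 mm).
Layer 1008–870 hPa: Δp = 138 hPa = 13800 Pa, q̄ = 0.013 kg/kg → 0.013 × 13800 / 9.8 = 18.31 mm
Layer 870–760 hPa: Δp = 110 hPa = 11000 Pa, q̄ = 0.0071 kg/kg → 0.0071 × 11000 / 9.8 = 7.97 mm
Layer 760–350 hPa: Δp = 410 hPa = 41000 Pa, q̄ = 0.00309 kg/kg → 0.00309 × 41000 / 9.8 = 12.93 mm
PW = 18.31 + 7.97 + 12.93 = 39.21 ≈ 39.2 mm.
Rainfall = ε × PW = 0.36 × 39.2 = 14.1 mm.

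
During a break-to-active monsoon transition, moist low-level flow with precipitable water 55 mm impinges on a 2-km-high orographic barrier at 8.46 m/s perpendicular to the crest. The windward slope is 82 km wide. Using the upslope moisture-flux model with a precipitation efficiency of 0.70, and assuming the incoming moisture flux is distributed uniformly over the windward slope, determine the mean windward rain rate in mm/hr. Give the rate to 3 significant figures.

Incoming column moisture flux per unit ridge length: F = V × PW = 8.46 × 55 = 465.3 mm·m/s.
Spread over the 82 km slope with efficiency ε = 0.70: R = ε·F/W = 0.70 × 465.3 / 82000 m = 3.972e-03 mm/s.
R = 3.972e-03 × 3600 = 14.3 mm/hr.

R ≈ 14.3 mm/hr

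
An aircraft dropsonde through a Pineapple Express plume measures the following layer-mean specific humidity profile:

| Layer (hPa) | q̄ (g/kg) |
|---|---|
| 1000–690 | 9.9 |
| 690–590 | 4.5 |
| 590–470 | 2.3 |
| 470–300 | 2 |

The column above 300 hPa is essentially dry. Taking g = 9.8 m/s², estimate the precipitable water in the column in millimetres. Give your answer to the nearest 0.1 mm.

PW ≈ 42.2 mm

Precipitable water is the column-integrated vapour mass per unit area: PW = (1/g) Σ q̄ Δp, with q in kg/kg and Δp in Pa (1 kg/m² of water = 1 mm).
Layer 1000–690 hPa: Δp = 310 hPa = 31000 Pa, q̄ = 0.0099 kg/kg → 0.0099 × 31000 / 9.8 = 31.32 mm
Layer 690–590 hPa: Δp = 100 hPa = 10000 Pa, q̄ = 0.0045 kg/kg → 0.0045 × 10000 / 9.8 = 4.59 mm
Layer 590–470 hPa: Δp = 120 hPa = 12000 Pa, q̄ = 0.0023 kg/kg → 0.0023 × 12000 / 9.8 = 2.82 mm
Layer 470–300 hPa: Δp = 170 hPa = 17000 Pa, q̄ = 0.002 kg/kg → 0.002 × 17000 / 9.8 = 3.47 mm
PW = 31.32 + 4.59 + 2.82 + 3.47 = 42.20 ≈ 42.2 mm.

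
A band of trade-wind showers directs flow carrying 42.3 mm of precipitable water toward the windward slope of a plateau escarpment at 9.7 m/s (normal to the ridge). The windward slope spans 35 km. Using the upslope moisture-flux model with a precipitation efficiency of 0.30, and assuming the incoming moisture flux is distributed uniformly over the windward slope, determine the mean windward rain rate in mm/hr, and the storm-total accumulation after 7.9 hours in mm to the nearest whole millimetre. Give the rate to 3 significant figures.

Incoming column moisture flux per unit ridge length: F = V × PW = 9.7 × 42.3 = 410.31 mm·m/s.
Spread over the 35 km slope with efficiency ε = 0.30: R = ε·F/W = 0.30 × 410.31 / 35000 m = 3.517e-03 mm/s.
R = 3.517e-03 × 3600 = 12.7 mm/hr.
Over 7.9 h: total = 12.7 × 7.9 = 100.33 ≈ 100 mm.

R ≈ 12.7 mm/hr; total ≈ 100 mm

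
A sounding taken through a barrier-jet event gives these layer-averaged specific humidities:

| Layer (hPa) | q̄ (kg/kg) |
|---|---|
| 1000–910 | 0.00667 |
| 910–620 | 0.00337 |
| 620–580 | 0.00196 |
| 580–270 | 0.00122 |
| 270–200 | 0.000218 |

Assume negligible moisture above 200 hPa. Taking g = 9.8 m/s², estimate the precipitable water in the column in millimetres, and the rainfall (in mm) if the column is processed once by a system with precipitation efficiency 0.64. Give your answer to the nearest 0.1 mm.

Precipitable water is the column-integrated vapour mass per unit area: PW = (1/g) Σ q̄ Δp, with q in kg/kg and Δp in Pa (1 kg/m² of water = 1 mm).
Layer 1000–910 hPa: Δp = 90 hPa = 9000 Pa, q̄ = 0.00667 kg/kg → 0.00667 × 9000 / 9.8 = 6.13 mm
Layer 910–620 hPa: Δp = 290 hPa = 29000 Pa, q̄ = 0.00337 kg/kg → 0.00337 × 29000 / 9.8 = 9.97 mm
Layer 620–580 hPa: Δp = 40 hPa = 4000 Pa, q̄ = 0.00196 kg/kg → 0.00196 × 4000 / 9.8 = 0.80 mm
Layer 580–270 hPa: Δp = 310 hPa = 31000 Pa, q̄ = 0.00122 kg/kg → 0.00122 × 31000 / 9.8 = 3.86 mm
Layer 270–200 hPa: Δp = 70 hPa = 7000 Pa, q̄ = 0.000218 kg/kg → 0.000218 × 7000 / 9.8 = 0.16 mm
PW = 6.13 + 9.97 + 0.80 + 3.86 + 0.16 = 20.92 ≈ 20.9 mm.
Rainfall = ε × PW = 0.64 × 20.9 = 13.4 mm.

PW ≈ 20.9 mm; rainfall ≈ 13.4 mm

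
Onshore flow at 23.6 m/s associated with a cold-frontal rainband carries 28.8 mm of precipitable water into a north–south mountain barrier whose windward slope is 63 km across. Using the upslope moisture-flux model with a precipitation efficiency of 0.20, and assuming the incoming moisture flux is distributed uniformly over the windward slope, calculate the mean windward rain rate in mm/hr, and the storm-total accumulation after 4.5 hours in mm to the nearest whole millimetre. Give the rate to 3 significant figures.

Incoming column moisture flux per unit ridge length: F = V × PW = 23.6 × 28.8 = 679.68 mm·m/s.
Spread over the 63 km slope with efficiency ε = 0.20: R = ε·F/W = 0.20 × 679.68 / 63000 m = 2.158e-03 mm/s.
R = 2.158e-03 × 3600 = 7.77 mm/hr.
Over 4.5 h: total = 7.77 × 4.5 = 34.965 ≈ 35 mm.

R ≈ 7.77 mm/hr; total ≈ 35 mm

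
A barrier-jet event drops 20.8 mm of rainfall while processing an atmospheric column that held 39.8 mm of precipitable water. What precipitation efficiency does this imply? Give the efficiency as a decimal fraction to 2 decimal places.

ε ≈ 0.52

ε = rainfall / PW = 20.8 / 39.8 = 0.52.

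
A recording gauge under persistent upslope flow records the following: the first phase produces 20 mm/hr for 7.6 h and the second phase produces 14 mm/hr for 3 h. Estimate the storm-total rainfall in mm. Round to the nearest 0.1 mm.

total ≈ 194.0 mm

Total = Σ Rᵢ Δtᵢ = 20 × 7.6 + 14 × 3
      = 152 + 42 = 194.0 mm.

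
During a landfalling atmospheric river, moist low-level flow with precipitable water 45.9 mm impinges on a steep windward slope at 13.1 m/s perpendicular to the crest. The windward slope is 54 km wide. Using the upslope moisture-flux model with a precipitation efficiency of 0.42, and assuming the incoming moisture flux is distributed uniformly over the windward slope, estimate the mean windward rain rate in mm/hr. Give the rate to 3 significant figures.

R ≈ 16.8 mm/hr

Incoming column moisture flux per unit ridge length: F = V × PW = 13.1 × 45.9 = 601.29 mm·m/s.
Spread over the 54 km slope with efficiency ε = 0.42: R = ε·F/W = 0.42 × 601.29 / 54000 m = 4.677e-03 mm/s.
R = 4.677e-03 × 3600 = 16.8 mm/hr.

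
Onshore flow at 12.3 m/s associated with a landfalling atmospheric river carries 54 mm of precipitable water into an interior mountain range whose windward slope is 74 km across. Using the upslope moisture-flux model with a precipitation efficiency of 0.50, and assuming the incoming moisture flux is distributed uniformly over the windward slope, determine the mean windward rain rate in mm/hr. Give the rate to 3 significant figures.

R ≈ 16.2 mm/hr

Incoming column moisture flux per unit ridge length: F = V × PW = 12.3 × 54 = 664.2 mm·m/s.
Spread over the 74 km slope with efficiency ε = 0.50: R = ε·F/W = 0.50 × 664.2 / 74000 m = 4.488e-03 mm/s.
R = 4.488e-03 × 3600 = 16.2 mm/hr.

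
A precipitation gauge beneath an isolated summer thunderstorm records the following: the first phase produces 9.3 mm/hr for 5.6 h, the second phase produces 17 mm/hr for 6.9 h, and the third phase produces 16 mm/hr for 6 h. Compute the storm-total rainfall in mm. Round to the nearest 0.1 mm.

Total = Σ Rᵢ Δtᵢ = 9.3 × 5.6 + 17 × 6.9 + 16 × 6
      = 52.08 + 117.3 + 96 = 265.4 mm.

total ≈ 265.4 mm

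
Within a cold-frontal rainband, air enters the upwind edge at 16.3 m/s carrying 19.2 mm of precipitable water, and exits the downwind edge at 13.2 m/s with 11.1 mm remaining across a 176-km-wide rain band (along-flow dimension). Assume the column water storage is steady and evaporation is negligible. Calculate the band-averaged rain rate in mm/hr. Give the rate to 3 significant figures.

R ≈ 3.40 mm/hr

Column moisture flux per unit crosswind length is F = V × PW.
Inflow: F_in = 16.3 × 19.2 = 312.96 mm·m/s
Outflow: F_out = 13.2 × 11.1 = 146.52 mm·m/s
Steady-state rate R = (F_in − F_out)/L = (312.96 − 146.52) / 176000 m = 9.457e-04 mm/s.
R = 9.457e-04 × 3600 = 3.40 mm/hr.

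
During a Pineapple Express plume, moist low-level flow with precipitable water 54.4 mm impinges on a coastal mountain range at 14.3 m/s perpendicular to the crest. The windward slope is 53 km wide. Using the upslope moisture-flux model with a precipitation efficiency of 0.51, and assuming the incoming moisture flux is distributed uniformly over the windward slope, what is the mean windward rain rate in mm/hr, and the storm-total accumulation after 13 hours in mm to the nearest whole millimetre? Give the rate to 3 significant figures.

R ≈ 26.9 mm/hr; total ≈ 350 mm

Incoming column moisture flux per unit ridge length: F = V × PW = 14.3 × 54.4 = 777.92 mm·m/s.
Spread over the 53 km slope with efficiency ε = 0.51: R = ε·F/W = 0.51 × 777.92 / 53000 m = 7.486e-03 mm/s.
R = 7.486e-03 × 3600 = 26.9 mm/hr.
Over 13 h: total = 26.9 × 13 = 349.7 ≈ 350 mm.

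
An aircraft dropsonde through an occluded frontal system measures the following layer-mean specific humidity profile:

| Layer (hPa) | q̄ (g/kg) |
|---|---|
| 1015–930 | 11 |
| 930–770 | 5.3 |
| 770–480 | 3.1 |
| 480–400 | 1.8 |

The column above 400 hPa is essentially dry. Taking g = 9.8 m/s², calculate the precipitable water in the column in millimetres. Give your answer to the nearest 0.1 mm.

PW ≈ 28.8 mm

Precipitable water is the column-integrated vapour mass per unit area: PW = (1/g) Σ q̄ Δp, with q in kg/kg and Δp in Pa (1 kg/m² of water = 1 mm).
Layer 1015–930 hPa: Δp = 85 hPa = 8500 Pa, q̄ = 0.011 kg/kg → 0.011 × 8500 / 9.8 = 9.54 mm
Layer 930–770 hPa: Δp = 160 hPa = 16000 Pa, q̄ = 0.0053 kg/kg → 0.0053 × 16000 / 9.8 = 8.65 mm
Layer 770–480 hPa: Δp = 290 hPa = 29000 Pa, q̄ = 0.0031 kg/kg → 0.0031 × 29000 / 9.8 = 9.17 mm
Layer 480–400 hPa: Δp = 80 hPa = 8000 Pa, q̄ = 0.0018 kg/kg → 0.0018 × 8000 / 9.8 = 1.47 mm
PW = 9.54 + 8.65 + 9.17 + 1.47 = 28.83 ≈ 28.8 mm.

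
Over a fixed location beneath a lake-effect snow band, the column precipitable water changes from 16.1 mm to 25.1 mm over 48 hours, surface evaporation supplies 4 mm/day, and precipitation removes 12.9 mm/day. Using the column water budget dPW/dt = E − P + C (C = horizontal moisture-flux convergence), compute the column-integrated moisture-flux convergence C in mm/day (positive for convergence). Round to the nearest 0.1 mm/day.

dPW/dt = (25.1 − 16.1) mm / (48/24 day) = +4.500 mm/day.
C = dPW/dt − E + P = (+4.500) − 4 + 12.9 = 13.4 mm/day.

C ≈ 13.4 mm/day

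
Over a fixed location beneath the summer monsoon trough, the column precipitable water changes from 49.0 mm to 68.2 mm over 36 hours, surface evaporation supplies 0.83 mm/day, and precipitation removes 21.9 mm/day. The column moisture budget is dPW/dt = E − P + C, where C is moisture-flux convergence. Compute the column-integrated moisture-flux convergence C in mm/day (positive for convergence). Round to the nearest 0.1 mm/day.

C ≈ 33.9 mm/day

dPW/dt = (68.2 − 49.0) mm / (36/24 day) = +12.800 mm/day.
C = dPW/dt − E + P = (+12.800) − 0.83 + 21.9 = 33.9 mm/day.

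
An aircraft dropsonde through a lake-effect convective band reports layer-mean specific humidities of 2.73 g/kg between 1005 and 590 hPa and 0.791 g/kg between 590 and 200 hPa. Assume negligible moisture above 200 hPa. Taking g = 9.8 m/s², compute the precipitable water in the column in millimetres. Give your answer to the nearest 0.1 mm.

Precipitable water is the column-integrated vapour mass per unit area: PW = (1/g) Σ q̄ Δp, with q in kg/kg and Δp in Pa (1 kg/m² of water = 1 mm).
Layer 1005–590 hPa: Δp = 415 hPa = 41500 Pa, q̄ = 0.00273 kg/kg → 0.00273 × 41500 / 9.8 = 11.56 mm
Layer 590–200 hPa: Δp = 390 hPa = 39000 Pa, q̄ = 0.000791 kg/kg → 0.000791 × 39000 / 9.8 = 3.15 mm
PW = 11.56 + 3.15 = 14.71 ≈ 14.7 mm.

PW ≈ 14.7 mm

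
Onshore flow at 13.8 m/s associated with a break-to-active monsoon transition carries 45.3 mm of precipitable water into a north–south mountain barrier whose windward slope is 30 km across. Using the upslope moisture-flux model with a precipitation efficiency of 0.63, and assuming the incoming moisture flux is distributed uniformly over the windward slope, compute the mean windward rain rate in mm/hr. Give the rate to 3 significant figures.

R ≈ 47.3 mm/hr

Incoming column moisture flux per unit ridge length: F = V × PW = 13.8 × 45.3 = 625.14 mm·m/s.
Spread over the 30 km slope with efficiency ε = 0.63: R = ε·F/W = 0.63 × 625.14 / 30000 m = 1.313e-02 mm/s.
R = 1.313e-02 × 3600 = 47.3 mm/hr.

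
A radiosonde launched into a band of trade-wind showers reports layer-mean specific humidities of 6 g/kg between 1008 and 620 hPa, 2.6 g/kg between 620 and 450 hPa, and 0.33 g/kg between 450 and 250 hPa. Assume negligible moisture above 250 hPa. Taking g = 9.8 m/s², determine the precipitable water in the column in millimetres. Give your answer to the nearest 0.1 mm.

PW ≈ 28.9 mm

Precipitable water is the column-integrated vapour mass per unit area: PW = (1/g) Σ q̄ Δp, with q in kg/kg and Δp in Pa (1 kg/m² of water = 1 mm).
Layer 1008–620 hPa: Δp = 388 hPa = 38800 Pa, q̄ = 0.006 kg/kg → 0.006 × 38800 / 9.8 = 23.76 mm
Layer 620–450 hPa: Δp = 170 hPa = 17000 Pa, q̄ = 0.0026 kg/kg → 0.0026 × 17000 / 9.8 = 4.51 mm
Layer 450–250 hPa: Δp = 200 hPa = 20000 Pa, q̄ = 0.00033 kg/kg → 0.00033 × 20000 / 9.8 = 0.67 mm
PW = 23.76 + 4.51 + 0.67 = 28.94 ≈ 28.9 mm.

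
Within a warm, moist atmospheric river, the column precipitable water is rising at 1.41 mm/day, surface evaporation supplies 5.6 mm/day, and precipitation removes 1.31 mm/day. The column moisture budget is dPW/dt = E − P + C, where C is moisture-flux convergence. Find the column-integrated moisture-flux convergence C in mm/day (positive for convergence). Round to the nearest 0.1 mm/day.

dPW/dt = +1.41 mm/day.
C = dPW/dt − E + P = (+1.41) − 5.6 + 1.31 = -2.9 mm/day.

C ≈ -2.9 mm/day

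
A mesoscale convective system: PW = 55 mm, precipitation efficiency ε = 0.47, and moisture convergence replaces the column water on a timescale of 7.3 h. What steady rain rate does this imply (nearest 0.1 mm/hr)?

R ≈ 3.5 mm/hr

Each overturning extracts ε × PW = 0.47 × 55 = 25.85 mm.
Rate = ε·PW / τ = 25.85 / 7.3 h = 3.5 mm/hr.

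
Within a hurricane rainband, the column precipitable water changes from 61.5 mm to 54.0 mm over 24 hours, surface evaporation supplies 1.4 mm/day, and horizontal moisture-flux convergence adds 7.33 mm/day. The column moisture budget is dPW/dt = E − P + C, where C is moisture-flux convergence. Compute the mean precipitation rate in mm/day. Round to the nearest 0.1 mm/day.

P ≈ 16.2 mm/day

dPW/dt = (54.0 − 61.5) mm / (24/24 day) = -7.500 mm/day.
P = E + C − dPW/dt = 1.4 + (7.33) − (-7.500) = 16.2 mm/day.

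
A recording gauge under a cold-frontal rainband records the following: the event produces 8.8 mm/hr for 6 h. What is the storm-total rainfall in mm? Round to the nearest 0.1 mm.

Total = Σ Rᵢ Δtᵢ = 8.8 × 6
      = 52.8 = 52.8 mm.

total ≈ 52.8 mm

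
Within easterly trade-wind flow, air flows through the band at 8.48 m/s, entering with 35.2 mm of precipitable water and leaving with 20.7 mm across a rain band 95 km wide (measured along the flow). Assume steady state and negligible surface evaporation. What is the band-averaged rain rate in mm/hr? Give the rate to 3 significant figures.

Column moisture flux per unit crosswind length is F = V × PW.
Inflow: F_in = 8.48 × 35.2 = 298.496 mm·m/s
Outflow: F_out = 8.48 × 20.7 = 175.536 mm·m/s
Steady-state rate R = (F_in − F_out)/L = (298.496 − 175.536) / 95000 m = 1.294e-03 mm/s.
R = 1.294e-03 × 3600 = 4.66 mm/hr.

R ≈ 4.66 mm/hr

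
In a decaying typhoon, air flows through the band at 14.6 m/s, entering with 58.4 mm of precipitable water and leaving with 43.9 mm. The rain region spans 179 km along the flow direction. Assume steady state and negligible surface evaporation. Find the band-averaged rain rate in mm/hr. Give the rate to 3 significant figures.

R ≈ 4.26 mm/hr

Column moisture flux per unit crosswind length is F = V × PW.
Inflow: F_in = 14.6 × 58.4 = 852.64 mm·m/s
Outflow: F_out = 14.6 × 43.9 = 640.94 mm·m/s
Steady-state rate R = (F_in − F_out)/L = (852.64 − 640.94) / 179000 m = 1.183e-03 mm/s.
R = 1.183e-03 × 3600 = 4.26 mm/hr.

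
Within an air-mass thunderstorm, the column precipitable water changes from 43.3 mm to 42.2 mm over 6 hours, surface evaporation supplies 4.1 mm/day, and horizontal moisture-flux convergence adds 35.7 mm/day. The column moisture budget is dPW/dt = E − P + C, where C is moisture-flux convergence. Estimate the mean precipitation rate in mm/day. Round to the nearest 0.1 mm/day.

dPW/dt = (42.2 − 43.3) mm / (6/24 day) = -4.400 mm/day.
P = E + C − dPW/dt = 4.1 + (35.7) − (-4.400) = 44.2 mm/day.

P ≈ 44.2 mm/day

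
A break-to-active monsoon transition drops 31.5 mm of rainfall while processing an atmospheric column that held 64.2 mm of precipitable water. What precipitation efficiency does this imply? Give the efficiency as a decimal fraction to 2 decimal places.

ε ≈ 0.49

ε = rainfall / PW = 31.5 / 64.2 = 0.49.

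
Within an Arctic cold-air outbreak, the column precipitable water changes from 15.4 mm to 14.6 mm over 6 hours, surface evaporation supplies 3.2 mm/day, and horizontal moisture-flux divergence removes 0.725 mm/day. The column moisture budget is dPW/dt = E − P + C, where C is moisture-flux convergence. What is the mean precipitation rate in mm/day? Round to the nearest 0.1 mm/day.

dPW/dt = (14.6 − 15.4) mm / (6/24 day) = -3.200 mm/day.
P = E + C − dPW/dt = 3.2 + (-0.725) − (-3.200) = 5.7 mm/day.

P ≈ 5.7 mm/day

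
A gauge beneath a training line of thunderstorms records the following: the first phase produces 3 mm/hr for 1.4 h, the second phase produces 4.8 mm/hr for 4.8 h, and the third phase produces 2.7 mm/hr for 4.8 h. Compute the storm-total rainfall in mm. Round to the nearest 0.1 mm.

total ≈ 40.2 mm

Total = Σ Rᵢ Δtᵢ = 3 × 1.4 + 4.8 × 4.8 + 2.7 × 4.8
      = 4.2 + 23.04 + 12.96 = 40.2 mm.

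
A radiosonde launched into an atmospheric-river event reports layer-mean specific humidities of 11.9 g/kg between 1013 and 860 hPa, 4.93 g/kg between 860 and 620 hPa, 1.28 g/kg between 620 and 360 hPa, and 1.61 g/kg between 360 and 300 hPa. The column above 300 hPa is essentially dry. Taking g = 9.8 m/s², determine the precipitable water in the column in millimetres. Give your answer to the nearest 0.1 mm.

PW ≈ 35.0 mm

Precipitable water is the column-integrated vapour mass per unit area: PW = (1/g) Σ q̄ Δp, with q in kg/kg and Δp in Pa (1 kg/m² of water = 1 mm).
Layer 1013–860 hPa: Δp = 153 hPa = 15300 Pa, q̄ = 0.0119 kg/kg → 0.0119 × 15300 / 9.8 = 18.58 mm
Layer 860–620 hPa: Δp = 240 hPa = 24000 Pa, q̄ = 0.00493 kg/kg → 0.00493 × 24000 / 9.8 = 12.07 mm
Layer 620–360 hPa: Δp = 260 hPa = 26000 Pa, q̄ = 0.00128 kg/kg → 0.00128 × 26000 / 9.8 = 3.40 mm
Layer 360–300 hPa: Δp = 60 hPa = 6000 Pa, q̄ = 0.00161 kg/kg → 0.00161 × 6000 / 9.8 = 0.99 mm
PW = 18.58 + 12.07 + 3.40 + 0.99 = 35.04 ≈ 35.0 mm.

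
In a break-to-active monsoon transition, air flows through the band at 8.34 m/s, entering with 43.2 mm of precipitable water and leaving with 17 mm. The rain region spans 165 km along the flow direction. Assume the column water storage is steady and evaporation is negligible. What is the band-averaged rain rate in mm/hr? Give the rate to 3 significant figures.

R ≈ 4.77 mm/hr

Column moisture flux per unit crosswind length is F = V × PW.
Inflow: F_in = 8.34 × 43.2 = 360.288 mm·m/s
Outflow: F_out = 8.34 × 17 = 141.78 mm·m/s
Steady-state rate R = (F_in − F_out)/L = (360.288 − 141.78) / 165000 m = 1.324e-03 mm/s.
R = 1.324e-03 × 3600 = 4.77 mm/hr.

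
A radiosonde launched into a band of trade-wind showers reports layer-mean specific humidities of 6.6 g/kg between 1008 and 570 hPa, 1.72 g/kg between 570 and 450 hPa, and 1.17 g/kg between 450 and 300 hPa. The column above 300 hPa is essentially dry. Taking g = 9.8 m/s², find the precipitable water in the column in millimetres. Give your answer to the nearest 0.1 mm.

PW ≈ 33.4 mm

Precipitable water is the column-integrated vapour mass per unit area: PW = (1/g) Σ q̄ Δp, with q in kg/kg and Δp in Pa (1 kg/m² of water = 1 mm).
Layer 1008–570 hPa: Δp = 438 hPa = 43800 Pa, q̄ = 0.0066 kg/kg → 0.0066 × 43800 / 9.8 = 29.50 mm
Layer 570–450 hPa: Δp = 120 hPa = 12000 Pa, q̄ = 0.00172 kg/kg → 0.00172 × 12000 / 9.8 = 2.11 mm
Layer 450–300 hPa: Δp = 150 hPa = 15000 Pa, q̄ = 0.00117 kg/kg → 0.00117 × 15000 / 9.8 = 1.79 mm
PW = 29.50 + 2.11 + 1.79 = 33.40 ≈ 33.4 mm.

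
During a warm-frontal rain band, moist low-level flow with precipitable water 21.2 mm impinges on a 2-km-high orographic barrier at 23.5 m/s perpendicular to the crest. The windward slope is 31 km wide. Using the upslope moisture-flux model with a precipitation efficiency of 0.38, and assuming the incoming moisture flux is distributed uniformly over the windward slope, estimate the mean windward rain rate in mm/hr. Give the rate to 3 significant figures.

Incoming column moisture flux per unit ridge length: F = V × PW = 23.5 × 21.2 = 498.2 mm·m/s.
Spread over the 31 km slope with efficiency ε = 0.38: R = ε·F/W = 0.38 × 498.2 / 31000 m = 6.107e-03 mm/s.
R = 6.107e-03 × 3600 = 22.0 mm/hr.

R ≈ 22.0 mm/hr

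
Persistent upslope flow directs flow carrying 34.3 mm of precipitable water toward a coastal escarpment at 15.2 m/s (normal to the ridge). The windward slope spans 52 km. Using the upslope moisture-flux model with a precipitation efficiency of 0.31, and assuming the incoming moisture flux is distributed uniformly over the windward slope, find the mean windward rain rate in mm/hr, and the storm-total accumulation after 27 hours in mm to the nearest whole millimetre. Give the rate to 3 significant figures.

Incoming column moisture flux per unit ridge length: F = V × PW = 15.2 × 34.3 = 521.36 mm·m/s.
Spread over the 52 km slope with efficiency ε = 0.31: R = ε·F/W = 0.31 × 521.36 / 52000 m = 3.108e-03 mm/s.
R = 3.108e-03 × 3600 = 11.2 mm/hr.
Over 27 h: total = 11.2 × 27 = 302.4 ≈ 302 mm.

R ≈ 11.2 mm/hr; total ≈ 302 mm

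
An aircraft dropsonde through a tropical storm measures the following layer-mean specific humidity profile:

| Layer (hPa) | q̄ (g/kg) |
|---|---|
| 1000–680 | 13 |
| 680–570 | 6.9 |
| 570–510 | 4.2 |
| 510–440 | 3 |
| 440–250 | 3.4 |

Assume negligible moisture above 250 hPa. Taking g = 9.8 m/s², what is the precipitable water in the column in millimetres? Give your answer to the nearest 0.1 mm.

Precipitable water is the column-integrated vapour mass per unit area: PW = (1/g) Σ q̄ Δp, with q in kg/kg and Δp in Pa (1 kg/m² of water = 1 mm).
Layer 1000–680 hPa: Δp = 320 hPa = 32000 Pa, q̄ = 0.013 kg/kg → 0.013 × 32000 / 9.8 = 42.45 mm
Layer 680–570 hPa: Δp = 110 hPa = 11000 Pa, q̄ = 0.0069 kg/kg → 0.0069 × 11000 / 9.8 = 7.74 mm
Layer 570–510 hPa: Δp = 60 hPa = 6000 Pa, q̄ = 0.0042 kg/kg → 0.0042 × 6000 / 9.8 = 2.57 mm
Layer 510–440 hPa: Δp = 70 hPa = 7000 Pa, q̄ = 0.003 kg/kg → 0.003 × 7000 / 9.8 = 2.14 mm
Layer 440–250 hPa: Δp = 190 hPa = 19000 Pa, q̄ = 0.0034 kg/kg → 0.0034 × 19000 / 9.8 = 6.59 mm
PW = 42.45 + 7.74 + 2.57 + 2.14 + 6.59 = 61.49 ≈ 61.5 mm.

PW ≈ 61.5 mm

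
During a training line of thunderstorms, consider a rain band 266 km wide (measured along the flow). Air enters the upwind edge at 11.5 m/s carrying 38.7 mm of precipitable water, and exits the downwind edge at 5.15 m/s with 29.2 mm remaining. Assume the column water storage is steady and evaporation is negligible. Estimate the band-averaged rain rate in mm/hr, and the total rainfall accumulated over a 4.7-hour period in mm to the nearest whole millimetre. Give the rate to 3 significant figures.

R ≈ 3.99 mm/hr; total ≈ 19 mm

Column moisture flux per unit crosswind length is F = V × PW.
Inflow: F_in = 11.5 × 38.7 = 445.05 mm·m/s
Outflow: F_out = 5.15 × 29.2 = 150.38 mm·m/s
Steady-state rate R = (F_in − F_out)/L = (445.05 − 150.38) / 266000 m = 1.108e-03 mm/s.
R = 1.108e-03 × 3600 = 3.99 mm/hr.
Over 4.7 h: total = 3.99 × 4.7 = 18.753 ≈ 19 mm.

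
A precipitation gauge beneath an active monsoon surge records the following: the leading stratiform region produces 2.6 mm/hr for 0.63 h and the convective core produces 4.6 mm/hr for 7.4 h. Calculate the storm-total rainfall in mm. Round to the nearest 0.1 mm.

total ≈ 35.7 mm

Total = Σ Rᵢ Δtᵢ = 2.6 × 0.63 + 4.6 × 7.4
      = 1.638 + 34.04 = 35.7 mm.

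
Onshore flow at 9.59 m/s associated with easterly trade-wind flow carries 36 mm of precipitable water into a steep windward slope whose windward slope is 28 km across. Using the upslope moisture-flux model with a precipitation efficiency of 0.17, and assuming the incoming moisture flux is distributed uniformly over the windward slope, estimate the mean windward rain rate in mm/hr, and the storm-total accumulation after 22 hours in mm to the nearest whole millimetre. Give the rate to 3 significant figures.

R ≈ 7.55 mm/hr; total ≈ 166 mm

Incoming column moisture flux per unit ridge length: F = V × PW = 9.59 × 36 = 345.24 mm·m/s.
Spread over the 28 km slope with efficiency ε = 0.17: R = ε·F/W = 0.17 × 345.24 / 28000 m = 2.096e-03 mm/s.
R = 2.096e-03 × 3600 = 7.55 mm/hr.
Over 22 h: total = 7.55 × 22 = 166.1 ≈ 166 mm.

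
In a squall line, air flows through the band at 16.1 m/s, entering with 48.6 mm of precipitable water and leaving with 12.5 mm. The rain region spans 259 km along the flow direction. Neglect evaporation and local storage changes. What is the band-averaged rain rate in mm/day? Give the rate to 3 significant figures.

Column moisture flux per unit crosswind length is F = V × PW.
Inflow: F_in = 16.1 × 48.6 = 782.46 mm·m/s
Outflow: F_out = 16.1 × 12.5 = 201.25 mm·m/s
Steady-state rate R = (F_in − F_out)/L = (782.46 − 201.25) / 259000 m = 2.244e-03 mm/s.
R = 2.244e-03 × 3600 × 24 = 194 mm/day.

R ≈ 194 mm/day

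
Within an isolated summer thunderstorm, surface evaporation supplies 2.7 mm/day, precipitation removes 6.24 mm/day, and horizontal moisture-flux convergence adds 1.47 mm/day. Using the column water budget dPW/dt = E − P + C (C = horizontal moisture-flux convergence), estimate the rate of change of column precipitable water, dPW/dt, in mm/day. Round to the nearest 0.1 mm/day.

dPW/dt = E − P + C = 2.7 − 6.24 + (1.47) = -2.1 mm/day.

dPW/dt ≈ -2.1 mm/day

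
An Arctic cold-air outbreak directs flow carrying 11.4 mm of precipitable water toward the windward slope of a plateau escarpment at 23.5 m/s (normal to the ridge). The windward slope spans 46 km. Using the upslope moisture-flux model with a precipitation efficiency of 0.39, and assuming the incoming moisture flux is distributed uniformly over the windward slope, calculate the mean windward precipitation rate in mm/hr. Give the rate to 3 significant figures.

Incoming column moisture flux per unit ridge length: F = V × PW = 23.5 × 11.4 = 267.9 mm·m/s.
Spread over the 46 km slope with efficiency ε = 0.39: R = ε·F/W = 0.39 × 267.9 / 46000 m = 2.271e-03 mm/s.
R = 2.271e-03 × 3600 = 8.18 mm/hr.

R ≈ 8.18 mm/hr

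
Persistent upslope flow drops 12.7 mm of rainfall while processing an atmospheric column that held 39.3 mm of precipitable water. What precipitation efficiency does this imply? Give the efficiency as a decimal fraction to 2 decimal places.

ε = rainfall / PW = 12.7 / 39.3 = 0.32.

ε ≈ 0.32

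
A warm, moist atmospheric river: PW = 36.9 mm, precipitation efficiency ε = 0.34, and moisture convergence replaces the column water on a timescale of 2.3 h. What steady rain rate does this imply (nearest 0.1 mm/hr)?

R ≈ 5.5 mm/hr

Each overturning extracts ε × PW = 0.34 × 36.9 = 12.546 mm.
Rate = ε·PW / τ = 12.546 / 2.3 h = 5.5 mm/hr.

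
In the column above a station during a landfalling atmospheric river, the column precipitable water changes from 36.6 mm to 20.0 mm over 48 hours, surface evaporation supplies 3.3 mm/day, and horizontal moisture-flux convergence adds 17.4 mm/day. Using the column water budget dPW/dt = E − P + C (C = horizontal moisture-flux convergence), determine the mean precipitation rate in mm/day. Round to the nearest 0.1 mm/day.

dPW/dt = (20.0 − 36.6) mm / (48/24 day) = -8.300 mm/day.
P = E + C − dPW/dt = 3.3 + (17.4) − (-8.300) = 29.0 mm/day.

P ≈ 29.0 mm/day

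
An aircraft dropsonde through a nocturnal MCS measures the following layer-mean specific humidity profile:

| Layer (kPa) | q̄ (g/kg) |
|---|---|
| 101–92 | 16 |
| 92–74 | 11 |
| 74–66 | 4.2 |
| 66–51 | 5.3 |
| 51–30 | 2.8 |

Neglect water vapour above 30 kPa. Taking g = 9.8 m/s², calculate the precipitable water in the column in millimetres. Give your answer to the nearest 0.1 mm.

PW ≈ 52.4 mm

Precipitable water is the column-integrated vapour mass per unit area: PW = (1/g) Σ q̄ Δp, with q in kg/kg and Δp in Pa (1 kg/m² of water = 1 mm).
Layer 101–92 kPa: Δp = 90 hPa = 9000 Pa, q̄ = 0.016 kg/kg → 0.016 × 9000 / 9.8 = 14.69 mm
Layer 92–74 kPa: Δp = 180 hPa = 18000 Pa, q̄ = 0.011 kg/kg → 0.011 × 18000 / 9.8 = 20.20 mm
Layer 74–66 kPa: Δp = 80 hPa = 8000 Pa, q̄ = 0.0042 kg/kg → 0.0042 × 8000 / 9.8 = 3.43 mm
Layer 66–51 kPa: Δp = 150 hPa = 15000 Pa, q̄ = 0.0053 kg/kg → 0.0053 × 15000 / 9.8 = 8.11 mm
Layer 51–30 kPa: Δp = 210 hPa = 21000 Pa, q̄ = 0.0028 kg/kg → 0.0028 × 21000 / 9.8 = 6.00 mm
PW = 14.69 + 20.20 + 3.43 + 8.11 + 6.00 = 52.43 ≈ 52.4 mm.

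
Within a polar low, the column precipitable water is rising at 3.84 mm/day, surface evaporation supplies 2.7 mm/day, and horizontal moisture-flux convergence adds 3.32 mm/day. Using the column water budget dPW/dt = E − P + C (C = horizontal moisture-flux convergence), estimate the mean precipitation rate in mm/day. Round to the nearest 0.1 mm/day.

dPW/dt = +3.84 mm/day.
P = E + C − dPW/dt = 2.7 + (3.32) − (+3.84) = 2.2 mm/day.

P ≈ 2.2 mm/day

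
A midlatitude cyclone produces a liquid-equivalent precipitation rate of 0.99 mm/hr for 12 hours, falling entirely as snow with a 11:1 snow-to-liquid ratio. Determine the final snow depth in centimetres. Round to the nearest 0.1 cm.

Liquid-equivalent depth = 0.99 × 12 = 11.88 mm.
Snow depth = 11.88 mm × 11 = 130.68 mm = 13.1 cm.

snow depth ≈ 13.1 cm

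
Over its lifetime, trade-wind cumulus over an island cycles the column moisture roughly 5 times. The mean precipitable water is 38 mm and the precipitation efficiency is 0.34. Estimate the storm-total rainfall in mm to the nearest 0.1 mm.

rainfall ≈ 64.6 mm

Each cycle deposits ε × PW = 0.34 × 38 = 12.92 mm.
Over 5 cycles: 5 × 12.92 = 64.6 mm.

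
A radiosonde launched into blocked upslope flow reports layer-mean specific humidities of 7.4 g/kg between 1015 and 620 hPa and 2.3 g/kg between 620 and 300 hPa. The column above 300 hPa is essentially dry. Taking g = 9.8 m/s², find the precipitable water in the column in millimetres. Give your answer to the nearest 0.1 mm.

PW ≈ 37.3 mm

Precipitable water is the column-integrated vapour mass per unit area: PW = (1/g) Σ q̄ Δp, with q in kg/kg and Δp in Pa (1 kg/m² of water = 1 mm).
Layer 1015–620 hPa: Δp = 395 hPa = 39500 Pa, q̄ = 0.0074 kg/kg → 0.0074 × 39500 / 9.8 = 29.83 mm
Layer 620–300 hPa: Δp = 320 hPa = 32000 Pa, q̄ = 0.0023 kg/kg → 0.0023 × 32000 / 9.8 = 7.51 mm
PW = 29.83 + 7.51 = 37.34 ≈ 37.3 mm.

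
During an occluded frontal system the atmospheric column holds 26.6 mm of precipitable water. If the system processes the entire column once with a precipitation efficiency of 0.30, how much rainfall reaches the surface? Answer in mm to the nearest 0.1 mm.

rainfall ≈ 8.0 mm

Rainfall = ε × PW = 0.30 × 26.6 = 8.0 mm.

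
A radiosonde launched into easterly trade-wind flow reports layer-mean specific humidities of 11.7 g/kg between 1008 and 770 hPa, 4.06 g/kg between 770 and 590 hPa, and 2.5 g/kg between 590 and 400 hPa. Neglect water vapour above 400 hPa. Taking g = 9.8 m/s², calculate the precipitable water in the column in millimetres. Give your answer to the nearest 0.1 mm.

Precipitable water is the column-integrated vapour mass per unit area: PW = (1/g) Σ q̄ Δp, with q in kg/kg and Δp in Pa (1 kg/m² of water = 1 mm).
Layer 1008–770 hPa: Δp = 238 hPa = 23800 Pa, q̄ = 0.0117 kg/kg → 0.0117 × 23800 / 9.8 = 28.41 mm
Layer 770–590 hPa: Δp = 180 hPa = 18000 Pa, q̄ = 0.00406 kg/kg → 0.00406 × 18000 / 9.8 = 7.46 mm
Layer 590–400 hPa: Δp = 190 hPa = 19000 Pa, q̄ = 0.0025 kg/kg → 0.0025 × 19000 / 9.8 = 4.85 mm
PW = 28.41 + 7.46 + 4.85 = 40.72 ≈ 40.7 mm.

PW ≈ 40.7 mm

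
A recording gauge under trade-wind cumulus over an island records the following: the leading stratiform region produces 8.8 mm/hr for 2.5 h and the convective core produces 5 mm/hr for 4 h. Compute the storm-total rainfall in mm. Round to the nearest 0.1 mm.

total ≈ 42.0 mm

Total = Σ Rᵢ Δtᵢ = 8.8 × 2.5 + 5 × 4
      = 22 + 20 = 42.0 mm.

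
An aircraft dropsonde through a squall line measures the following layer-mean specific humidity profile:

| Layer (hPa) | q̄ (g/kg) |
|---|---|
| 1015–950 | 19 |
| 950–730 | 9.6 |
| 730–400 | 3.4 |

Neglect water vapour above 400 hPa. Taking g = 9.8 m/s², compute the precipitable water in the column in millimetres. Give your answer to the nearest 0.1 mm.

Precipitable water is the column-integrated vapour mass per unit area: PW = (1/g) Σ q̄ Δp, with q in kg/kg and Δp in Pa (1 kg/m² of water = 1 mm).
Layer 1015–950 hPa: Δp = 65 hPa = 6500 Pa, q̄ = 0.019 kg/kg → 0.019 × 6500 / 9.8 = 12.60 mm
Layer 950–730 hPa: Δp = 220 hPa = 22000 Pa, q̄ = 0.0096 kg/kg → 0.0096 × 22000 / 9.8 = 21.55 mm
Layer 730–400 hPa: Δp = 330 hPa = 33000 Pa, q̄ = 0.0034 kg/kg → 0.0034 × 33000 / 9.8 = 11.45 mm
PW = 12.60 + 21.55 + 11.45 = 45.60 ≈ 45.6 mm.

PW ≈ 45.6 mm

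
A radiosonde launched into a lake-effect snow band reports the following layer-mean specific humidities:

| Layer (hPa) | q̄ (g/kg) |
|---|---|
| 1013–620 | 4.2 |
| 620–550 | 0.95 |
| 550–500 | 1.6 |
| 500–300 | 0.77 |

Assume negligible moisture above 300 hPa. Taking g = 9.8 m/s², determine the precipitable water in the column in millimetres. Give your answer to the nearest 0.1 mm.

PW ≈ 19.9 mm

Precipitable water is the column-integrated vapour mass per unit area: PW = (1/g) Σ q̄ Δp, with q in kg/kg and Δp in Pa (1 kg/m² of water = 1 mm).
Layer 1013–620 hPa: Δp = 393 hPa = 39300 Pa, q̄ = 0.0042 kg/kg → 0.0042 × 39300 / 9.8 = 16.84 mm
Layer 620–550 hPa: Δp = 70 hPa = 7000 Pa, q̄ = 0.00095 kg/kg → 0.00095 × 7000 / 9.8 = 0.68 mm
Layer 550–500 hPa: Δp = 50 hPa = 5000 Pa, q̄ = 0.0016 kg/kg → 0.0016 × 5000 / 9.8 = 0.82 mm
Layer 500–300 hPa: Δp = 200 hPa = 20000 Pa, q̄ = 0.00077 kg/kg → 0.00077 × 20000 / 9.8 = 1.57 mm
PW = 16.84 + 0.68 + 0.82 + 1.57 = 19.91 ≈ 19.9 mm.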